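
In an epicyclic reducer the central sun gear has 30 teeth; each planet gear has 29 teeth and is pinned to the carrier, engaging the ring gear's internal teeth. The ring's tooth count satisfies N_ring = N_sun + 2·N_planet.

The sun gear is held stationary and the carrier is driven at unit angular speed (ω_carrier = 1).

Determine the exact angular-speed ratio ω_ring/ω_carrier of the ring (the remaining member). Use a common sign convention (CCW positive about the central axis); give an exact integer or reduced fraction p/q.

59/44

N_ring = 30 + 2·29 = 88
30(ω_s−ω_c) = −88(ω_r−ω_c),  ω_s=0, ω_c=1
ω_r = 1 − (30/88)(0−1) = 59/44
ω_r/ω_c = 59/44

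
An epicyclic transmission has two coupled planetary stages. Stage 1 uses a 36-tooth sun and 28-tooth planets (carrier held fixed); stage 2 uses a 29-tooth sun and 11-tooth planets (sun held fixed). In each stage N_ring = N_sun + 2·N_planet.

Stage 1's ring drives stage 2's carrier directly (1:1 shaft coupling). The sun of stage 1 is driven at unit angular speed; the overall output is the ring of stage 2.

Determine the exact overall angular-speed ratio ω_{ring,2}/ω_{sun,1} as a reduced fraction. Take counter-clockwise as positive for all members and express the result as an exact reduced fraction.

-240/391

Stage 1: N_ring = 36 + 2·28 = 92
Stage 1: 36(ω_s−ω_c) = −92(ω_r−ω_c),  ω_c=0, ω_s=1
Stage 1: ω_r = 0 − (36/92)(1−0) = -9/23
  ⇒ ω_r¹/ω_s¹ = -9/23
Stage 2: N_ring = 29 + 2·11 = 51
Stage 2: 29(ω_s−ω_c) = −51(ω_r−ω_c),  ω_s=0, ω_c=1
Stage 2: ω_r = 1 − (29/51)(0−1) = 80/51
  ⇒ ω_r²/ω_c² = 80/51
Coupling ω_c² = ω_r¹ ⇒ overall = -9/23 × 80/51 = -240/391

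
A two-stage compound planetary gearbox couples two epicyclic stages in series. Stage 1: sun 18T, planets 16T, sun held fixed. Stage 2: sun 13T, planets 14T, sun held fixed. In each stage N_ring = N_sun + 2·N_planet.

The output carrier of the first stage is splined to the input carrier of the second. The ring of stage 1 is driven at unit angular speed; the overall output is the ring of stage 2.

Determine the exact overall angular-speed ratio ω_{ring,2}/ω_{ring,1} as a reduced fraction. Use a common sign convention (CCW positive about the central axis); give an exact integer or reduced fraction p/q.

Stage 1: N_ring = 18 + 2·16 = 50
Stage 1: 18(ω_s−ω_c) = −50(ω_r−ω_c),  ω_s=0, ω_r=1
Stage 1: 18(0−ω_c) = −50(1−ω_c)  ⇒  68ω_c = 50  ⇒  ω_c = 25/34
  ⇒ ω_c¹/ω_r¹ = 25/34
Stage 2: N_ring = 13 + 2·14 = 41
Stage 2: 13(ω_s−ω_c) = −41(ω_r−ω_c),  ω_s=0, ω_c=1
Stage 2: ω_r = 1 − (13/41)(0−1) = 54/41
  ⇒ ω_r²/ω_c² = 54/41
Coupling ω_c² = ω_c¹ ⇒ overall = 25/34 × 54/41 = 675/697

675/697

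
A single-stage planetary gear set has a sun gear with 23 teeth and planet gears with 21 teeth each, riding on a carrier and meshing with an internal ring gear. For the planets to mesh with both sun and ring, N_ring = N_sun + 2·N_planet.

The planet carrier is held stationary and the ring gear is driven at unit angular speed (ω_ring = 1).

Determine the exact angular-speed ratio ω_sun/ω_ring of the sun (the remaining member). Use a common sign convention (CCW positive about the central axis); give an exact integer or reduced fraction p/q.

-65/23

N_ring = 23 + 2·21 = 65
23(ω_s−ω_c) = −65(ω_r−ω_c),  ω_c=0, ω_r=1
ω_s = 0 − (65/23)(1−0) = -65/23
ω_s/ω_r = -65/23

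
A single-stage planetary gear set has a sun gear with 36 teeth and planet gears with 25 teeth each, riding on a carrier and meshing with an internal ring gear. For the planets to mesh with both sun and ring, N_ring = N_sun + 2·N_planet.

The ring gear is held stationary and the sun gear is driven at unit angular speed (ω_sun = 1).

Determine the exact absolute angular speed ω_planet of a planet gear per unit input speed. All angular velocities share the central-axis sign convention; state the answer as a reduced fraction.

-18/25

N_ring = 36 + 2·25 = 86
36(ω_s−ω_c) = −86(ω_r−ω_c),  ω_r=0, ω_s=1
36(1−ω_c) = −86(0−ω_c)  ⇒  122ω_c = 36  ⇒  ω_c = 18/61
sun–planet: 36·(1−18/61) = −25·(ω_p−ω_c)  ⇒  ω_p−ω_c = −(36/25)·(43/61) = -1548/1525
ω_p = 18/61 − 1548/1525 = -18/25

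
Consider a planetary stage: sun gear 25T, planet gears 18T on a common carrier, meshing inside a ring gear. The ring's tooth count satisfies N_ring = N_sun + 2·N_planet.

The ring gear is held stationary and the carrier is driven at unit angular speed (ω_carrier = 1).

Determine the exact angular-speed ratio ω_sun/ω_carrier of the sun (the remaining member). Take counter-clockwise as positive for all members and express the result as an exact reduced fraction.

86/25

N_ring = 25 + 2·18 = 61
25(ω_s−ω_c) = −61(ω_r−ω_c),  ω_r=0, ω_c=1
ω_s = 1 − (61/25)(0−1) = 86/25
ω_s/ω_c = 86/25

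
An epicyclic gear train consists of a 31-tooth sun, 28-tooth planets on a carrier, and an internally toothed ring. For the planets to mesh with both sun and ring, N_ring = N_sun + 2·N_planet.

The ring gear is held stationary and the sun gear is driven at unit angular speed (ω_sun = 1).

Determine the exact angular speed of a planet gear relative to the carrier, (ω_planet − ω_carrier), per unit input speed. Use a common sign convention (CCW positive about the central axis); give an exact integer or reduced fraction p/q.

N_ring = 31 + 2·28 = 87
31(ω_s−ω_c) = −87(ω_r−ω_c),  ω_r=0, ω_s=1
31(1−ω_c) = −87(0−ω_c)  ⇒  118ω_c = 31  ⇒  ω_c = 31/118
sun–planet: 31·(1−31/118) = −28·(ω_p−ω_c)  ⇒  ω_p−ω_c = −(31/28)·(87/118) = -2697/3304

-2697/3304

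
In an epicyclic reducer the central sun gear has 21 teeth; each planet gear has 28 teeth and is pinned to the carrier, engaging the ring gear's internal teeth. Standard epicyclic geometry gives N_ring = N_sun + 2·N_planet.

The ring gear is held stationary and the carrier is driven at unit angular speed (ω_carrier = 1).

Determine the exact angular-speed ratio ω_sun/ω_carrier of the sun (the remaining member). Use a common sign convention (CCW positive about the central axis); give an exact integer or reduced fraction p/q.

14/3

N_ring = 21 + 2·28 = 77
21(ω_s−ω_c) = −77(ω_r−ω_c),  ω_r=0, ω_c=1
ω_s = 1 − (77/21)(0−1) = 14/3
ω_s/ω_c = 14/3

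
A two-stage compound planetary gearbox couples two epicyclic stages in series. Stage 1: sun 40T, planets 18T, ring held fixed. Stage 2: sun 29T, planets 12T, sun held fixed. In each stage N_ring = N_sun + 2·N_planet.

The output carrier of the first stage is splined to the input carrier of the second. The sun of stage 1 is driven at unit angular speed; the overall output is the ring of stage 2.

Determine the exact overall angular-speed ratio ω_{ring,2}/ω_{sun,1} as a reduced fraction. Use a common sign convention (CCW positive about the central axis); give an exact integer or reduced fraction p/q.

Stage 1: N_ring = 40 + 2·18 = 76
Stage 1: 40(ω_s−ω_c) = −76(ω_r−ω_c),  ω_r=0, ω_s=1
Stage 1: 40(1−ω_c) = −76(0−ω_c)  ⇒  116ω_c = 40  ⇒  ω_c = 10/29
  ⇒ ω_c¹/ω_s¹ = 10/29
Stage 2: N_ring = 29 + 2·12 = 53
Stage 2: 29(ω_s−ω_c) = −53(ω_r−ω_c),  ω_s=0, ω_c=1
Stage 2: ω_r = 1 − (29/53)(0−1) = 82/53
  ⇒ ω_r²/ω_c² = 82/53
Coupling ω_c² = ω_c¹ ⇒ overall = 10/29 × 82/53 = 820/1537

820/1537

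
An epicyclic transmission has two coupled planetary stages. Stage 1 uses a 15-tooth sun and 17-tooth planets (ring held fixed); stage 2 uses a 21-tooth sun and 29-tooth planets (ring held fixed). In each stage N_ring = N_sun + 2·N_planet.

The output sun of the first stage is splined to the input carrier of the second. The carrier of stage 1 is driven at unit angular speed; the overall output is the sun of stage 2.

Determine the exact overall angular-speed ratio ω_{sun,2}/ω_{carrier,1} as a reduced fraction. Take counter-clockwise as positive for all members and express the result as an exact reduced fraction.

1280/63

Stage 1: N_ring = 15 + 2·17 = 49
Stage 1: 15(ω_s−ω_c) = −49(ω_r−ω_c),  ω_r=0, ω_c=1
Stage 1: ω_s = 1 − (49/15)(0−1) = 64/15
  ⇒ ω_s¹/ω_c¹ = 64/15
Stage 2: N_ring = 21 + 2·29 = 79
Stage 2: 21(ω_s−ω_c) = −79(ω_r−ω_c),  ω_r=0, ω_c=1
Stage 2: ω_s = 1 − (79/21)(0−1) = 100/21
  ⇒ ω_s²/ω_c² = 100/21
Coupling ω_c² = ω_s¹ ⇒ overall = 64/15 × 100/21 = 1280/63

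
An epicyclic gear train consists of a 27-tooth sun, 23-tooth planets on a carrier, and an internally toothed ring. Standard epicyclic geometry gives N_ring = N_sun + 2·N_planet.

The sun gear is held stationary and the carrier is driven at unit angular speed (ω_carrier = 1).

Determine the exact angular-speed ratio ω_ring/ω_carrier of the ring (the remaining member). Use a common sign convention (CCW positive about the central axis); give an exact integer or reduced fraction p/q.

100/73

N_ring = 27 + 2·23 = 73
27(ω_s−ω_c) = −73(ω_r−ω_c),  ω_s=0, ω_c=1
ω_r = 1 − (27/73)(0−1) = 100/73
ω_r/ω_c = 100/73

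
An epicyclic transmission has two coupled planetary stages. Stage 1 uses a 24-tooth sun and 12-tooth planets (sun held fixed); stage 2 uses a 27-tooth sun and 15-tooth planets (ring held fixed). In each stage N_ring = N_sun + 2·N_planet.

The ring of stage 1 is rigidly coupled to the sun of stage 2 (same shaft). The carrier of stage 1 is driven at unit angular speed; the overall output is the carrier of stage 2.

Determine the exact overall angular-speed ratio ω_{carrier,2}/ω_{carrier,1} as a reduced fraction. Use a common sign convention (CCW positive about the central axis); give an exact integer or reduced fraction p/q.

27/56

Stage 1: N_ring = 24 + 2·12 = 48
Stage 1: 24(ω_s−ω_c) = −48(ω_r−ω_c),  ω_s=0, ω_c=1
Stage 1: ω_r = 1 − (24/48)(0−1) = 3/2
  ⇒ ω_r¹/ω_c¹ = 3/2
Stage 2: N_ring = 27 + 2·15 = 57
Stage 2: 27(ω_s−ω_c) = −57(ω_r−ω_c),  ω_r=0, ω_s=1
Stage 2: 27(1−ω_c) = −57(0−ω_c)  ⇒  84ω_c = 27  ⇒  ω_c = 9/28
  ⇒ ω_c²/ω_s² = 9/28
Coupling ω_s² = ω_r¹ ⇒ overall = 3/2 × 9/28 = 27/56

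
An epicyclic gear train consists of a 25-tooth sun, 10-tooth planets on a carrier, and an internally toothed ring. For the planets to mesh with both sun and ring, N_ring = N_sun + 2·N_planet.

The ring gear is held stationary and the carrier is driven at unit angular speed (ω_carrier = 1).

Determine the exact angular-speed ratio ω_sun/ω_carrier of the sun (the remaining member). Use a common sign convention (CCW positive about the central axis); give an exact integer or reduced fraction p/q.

N_ring = 25 + 2·10 = 45
25(ω_s−ω_c) = −45(ω_r−ω_c),  ω_r=0, ω_c=1
ω_s = 1 − (45/25)(0−1) = 14/5
ω_s/ω_c = 14/5

14/5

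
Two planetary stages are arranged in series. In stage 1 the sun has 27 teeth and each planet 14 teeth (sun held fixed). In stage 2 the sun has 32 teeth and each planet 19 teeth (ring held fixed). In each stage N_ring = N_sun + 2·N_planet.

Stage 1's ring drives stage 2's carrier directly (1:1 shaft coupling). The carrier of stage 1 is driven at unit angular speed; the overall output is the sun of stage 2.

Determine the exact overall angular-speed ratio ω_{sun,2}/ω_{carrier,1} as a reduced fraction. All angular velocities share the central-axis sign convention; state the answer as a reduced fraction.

Stage 1: N_ring = 27 + 2·14 = 55
Stage 1: 27(ω_s−ω_c) = −55(ω_r−ω_c),  ω_s=0, ω_c=1
Stage 1: ω_r = 1 − (27/55)(0−1) = 82/55
  ⇒ ω_r¹/ω_c¹ = 82/55
Stage 2: N_ring = 32 + 2·19 = 70
Stage 2: 32(ω_s−ω_c) = −70(ω_r−ω_c),  ω_r=0, ω_c=1
Stage 2: ω_s = 1 − (70/32)(0−1) = 51/16
  ⇒ ω_s²/ω_c² = 51/16
Coupling ω_c² = ω_r¹ ⇒ overall = 82/55 × 51/16 = 2091/440

2091/440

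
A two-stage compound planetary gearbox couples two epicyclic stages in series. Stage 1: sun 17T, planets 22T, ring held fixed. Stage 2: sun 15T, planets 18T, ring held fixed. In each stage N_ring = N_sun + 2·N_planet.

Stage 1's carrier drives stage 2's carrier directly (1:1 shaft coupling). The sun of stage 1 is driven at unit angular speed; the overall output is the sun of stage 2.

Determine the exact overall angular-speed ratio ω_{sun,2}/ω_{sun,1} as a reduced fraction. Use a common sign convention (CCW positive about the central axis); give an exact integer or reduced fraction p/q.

187/195

Stage 1: N_ring = 17 + 2·22 = 61
Stage 1: 17(ω_s−ω_c) = −61(ω_r−ω_c),  ω_r=0, ω_s=1
Stage 1: 17(1−ω_c) = −61(0−ω_c)  ⇒  78ω_c = 17  ⇒  ω_c = 17/78
  ⇒ ω_c¹/ω_s¹ = 17/78
Stage 2: N_ring = 15 + 2·18 = 51
Stage 2: 15(ω_s−ω_c) = −51(ω_r−ω_c),  ω_r=0, ω_c=1
Stage 2: ω_s = 1 − (51/15)(0−1) = 22/5
  ⇒ ω_s²/ω_c² = 22/5
Coupling ω_c² = ω_c¹ ⇒ overall = 17/78 × 22/5 = 187/195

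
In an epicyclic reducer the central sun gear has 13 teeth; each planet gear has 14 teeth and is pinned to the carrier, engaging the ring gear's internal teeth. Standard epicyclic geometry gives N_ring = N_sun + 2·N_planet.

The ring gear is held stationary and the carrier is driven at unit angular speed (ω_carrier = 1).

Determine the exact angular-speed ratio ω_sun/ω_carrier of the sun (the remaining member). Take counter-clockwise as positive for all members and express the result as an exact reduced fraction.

N_ring = 13 + 2·14 = 41
13(ω_s−ω_c) = −41(ω_r−ω_c),  ω_r=0, ω_c=1
ω_s = 1 − (41/13)(0−1) = 54/13
ω_s/ω_c = 54/13

54/13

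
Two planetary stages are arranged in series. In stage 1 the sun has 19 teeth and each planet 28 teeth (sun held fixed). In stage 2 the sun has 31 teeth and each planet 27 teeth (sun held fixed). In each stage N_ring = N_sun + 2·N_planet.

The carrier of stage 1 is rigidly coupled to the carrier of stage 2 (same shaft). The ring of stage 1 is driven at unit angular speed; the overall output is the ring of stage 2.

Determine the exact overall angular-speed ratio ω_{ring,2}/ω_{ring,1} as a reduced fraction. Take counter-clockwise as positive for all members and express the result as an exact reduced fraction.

870/799

Stage 1: N_ring = 19 + 2·28 = 75
Stage 1: 19(ω_s−ω_c) = −75(ω_r−ω_c),  ω_s=0, ω_r=1
Stage 1: 19(0−ω_c) = −75(1−ω_c)  ⇒  94ω_c = 75  ⇒  ω_c = 75/94
  ⇒ ω_c¹/ω_r¹ = 75/94
Stage 2: N_ring = 31 + 2·27 = 85
Stage 2: 31(ω_s−ω_c) = −85(ω_r−ω_c),  ω_s=0, ω_c=1
Stage 2: ω_r = 1 − (31/85)(0−1) = 116/85
  ⇒ ω_r²/ω_c² = 116/85
Coupling ω_c² = ω_c¹ ⇒ overall = 75/94 × 116/85 = 870/799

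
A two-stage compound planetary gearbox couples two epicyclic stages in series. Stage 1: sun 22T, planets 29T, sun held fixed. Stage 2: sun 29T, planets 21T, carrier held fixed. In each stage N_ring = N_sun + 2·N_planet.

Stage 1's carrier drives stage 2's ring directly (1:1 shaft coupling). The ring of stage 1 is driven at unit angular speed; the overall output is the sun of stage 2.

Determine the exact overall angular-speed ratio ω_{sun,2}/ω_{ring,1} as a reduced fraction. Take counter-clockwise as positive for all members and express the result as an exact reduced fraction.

Stage 1: N_ring = 22 + 2·29 = 80
Stage 1: 22(ω_s−ω_c) = −80(ω_r−ω_c),  ω_s=0, ω_r=1
Stage 1: 22(0−ω_c) = −80(1−ω_c)  ⇒  102ω_c = 80  ⇒  ω_c = 40/51
  ⇒ ω_c¹/ω_r¹ = 40/51
Stage 2: N_ring = 29 + 2·21 = 71
Stage 2: 29(ω_s−ω_c) = −71(ω_r−ω_c),  ω_c=0, ω_r=1
Stage 2: ω_s = 0 − (71/29)(1−0) = -71/29
  ⇒ ω_s²/ω_r² = -71/29
Coupling ω_r² = ω_c¹ ⇒ overall = 40/51 × -71/29 = -2840/1479

-2840/1479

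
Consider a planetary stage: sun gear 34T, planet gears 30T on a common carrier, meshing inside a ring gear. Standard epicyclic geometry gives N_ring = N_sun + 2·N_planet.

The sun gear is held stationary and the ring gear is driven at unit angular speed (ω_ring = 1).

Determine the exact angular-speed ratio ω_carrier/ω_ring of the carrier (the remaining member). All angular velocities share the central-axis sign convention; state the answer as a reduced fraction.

N_ring = 34 + 2·30 = 94
34(ω_s−ω_c) = −94(ω_r−ω_c),  ω_s=0, ω_r=1
34(0−ω_c) = −94(1−ω_c)  ⇒  128ω_c = 94  ⇒  ω_c = 47/64
ω_c/ω_r = 47/64

47/64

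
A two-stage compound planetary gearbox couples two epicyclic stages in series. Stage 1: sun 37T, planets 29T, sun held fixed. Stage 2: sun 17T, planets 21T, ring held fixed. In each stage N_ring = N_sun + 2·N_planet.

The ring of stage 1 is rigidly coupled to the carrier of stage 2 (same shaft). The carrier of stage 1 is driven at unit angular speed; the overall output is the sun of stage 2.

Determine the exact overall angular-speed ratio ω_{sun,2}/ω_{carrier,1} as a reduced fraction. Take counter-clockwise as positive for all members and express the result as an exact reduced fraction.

Stage 1: N_ring = 37 + 2·29 = 95
Stage 1: 37(ω_s−ω_c) = −95(ω_r−ω_c),  ω_s=0, ω_c=1
Stage 1: ω_r = 1 − (37/95)(0−1) = 132/95
  ⇒ ω_r¹/ω_c¹ = 132/95
Stage 2: N_ring = 17 + 2·21 = 59
Stage 2: 17(ω_s−ω_c) = −59(ω_r−ω_c),  ω_r=0, ω_c=1
Stage 2: ω_s = 1 − (59/17)(0−1) = 76/17
  ⇒ ω_s²/ω_c² = 76/17
Coupling ω_c² = ω_r¹ ⇒ overall = 132/95 × 76/17 = 528/85

528/85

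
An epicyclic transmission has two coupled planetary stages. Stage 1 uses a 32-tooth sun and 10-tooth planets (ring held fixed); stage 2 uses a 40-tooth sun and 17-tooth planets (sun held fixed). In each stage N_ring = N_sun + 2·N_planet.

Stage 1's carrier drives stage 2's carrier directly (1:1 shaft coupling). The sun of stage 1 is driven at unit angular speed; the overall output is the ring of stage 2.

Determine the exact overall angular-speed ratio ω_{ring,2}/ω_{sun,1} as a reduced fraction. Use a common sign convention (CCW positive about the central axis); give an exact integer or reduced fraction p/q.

152/259

Stage 1: N_ring = 32 + 2·10 = 52
Stage 1: 32(ω_s−ω_c) = −52(ω_r−ω_c),  ω_r=0, ω_s=1
Stage 1: 32(1−ω_c) = −52(0−ω_c)  ⇒  84ω_c = 32  ⇒  ω_c = 8/21
  ⇒ ω_c¹/ω_s¹ = 8/21
Stage 2: N_ring = 40 + 2·17 = 74
Stage 2: 40(ω_s−ω_c) = −74(ω_r−ω_c),  ω_s=0, ω_c=1
Stage 2: ω_r = 1 − (40/74)(0−1) = 57/37
  ⇒ ω_r²/ω_c² = 57/37
Coupling ω_c² = ω_c¹ ⇒ overall = 8/21 × 57/37 = 152/259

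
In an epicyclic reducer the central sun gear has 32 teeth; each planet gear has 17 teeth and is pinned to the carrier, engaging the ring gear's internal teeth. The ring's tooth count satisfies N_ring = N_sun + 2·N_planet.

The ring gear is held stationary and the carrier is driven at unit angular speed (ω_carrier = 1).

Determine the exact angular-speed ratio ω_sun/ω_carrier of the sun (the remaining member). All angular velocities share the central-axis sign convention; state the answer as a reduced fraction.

N_ring = 32 + 2·17 = 66
32(ω_s−ω_c) = −66(ω_r−ω_c),  ω_r=0, ω_c=1
ω_s = 1 − (66/32)(0−1) = 49/16
ω_s/ω_c = 49/16

49/16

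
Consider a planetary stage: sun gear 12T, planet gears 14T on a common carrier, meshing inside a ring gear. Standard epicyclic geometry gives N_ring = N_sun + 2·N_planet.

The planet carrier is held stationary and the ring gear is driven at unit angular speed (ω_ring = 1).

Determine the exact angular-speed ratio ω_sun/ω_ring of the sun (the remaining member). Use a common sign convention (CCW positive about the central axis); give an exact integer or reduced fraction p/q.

N_ring = 12 + 2·14 = 40
12(ω_s−ω_c) = −40(ω_r−ω_c),  ω_c=0, ω_r=1
ω_s = 0 − (40/12)(1−0) = -10/3
ω_s/ω_r = -10/3

-10/3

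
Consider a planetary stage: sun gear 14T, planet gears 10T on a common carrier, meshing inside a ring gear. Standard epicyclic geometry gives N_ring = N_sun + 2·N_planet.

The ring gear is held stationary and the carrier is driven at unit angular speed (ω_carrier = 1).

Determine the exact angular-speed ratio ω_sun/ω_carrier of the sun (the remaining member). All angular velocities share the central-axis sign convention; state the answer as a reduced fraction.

24/7

N_ring = 14 + 2·10 = 34
14(ω_s−ω_c) = −34(ω_r−ω_c),  ω_r=0, ω_c=1
ω_s = 1 − (34/14)(0−1) = 24/7
ω_s/ω_c = 24/7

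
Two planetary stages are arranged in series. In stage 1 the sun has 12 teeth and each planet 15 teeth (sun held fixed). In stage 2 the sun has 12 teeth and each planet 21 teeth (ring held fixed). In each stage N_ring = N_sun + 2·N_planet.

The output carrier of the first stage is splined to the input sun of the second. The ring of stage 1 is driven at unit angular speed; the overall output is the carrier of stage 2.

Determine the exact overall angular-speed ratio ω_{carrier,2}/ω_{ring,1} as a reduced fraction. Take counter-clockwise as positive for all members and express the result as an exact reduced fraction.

14/99

Stage 1: N_ring = 12 + 2·15 = 42
Stage 1: 12(ω_s−ω_c) = −42(ω_r−ω_c),  ω_s=0, ω_r=1
Stage 1: 12(0−ω_c) = −42(1−ω_c)  ⇒  54ω_c = 42  ⇒  ω_c = 7/9
  ⇒ ω_c¹/ω_r¹ = 7/9
Stage 2: N_ring = 12 + 2·21 = 54
Stage 2: 12(ω_s−ω_c) = −54(ω_r−ω_c),  ω_r=0, ω_s=1
Stage 2: 12(1−ω_c) = −54(0−ω_c)  ⇒  66ω_c = 12  ⇒  ω_c = 2/11
  ⇒ ω_c²/ω_s² = 2/11
Coupling ω_s² = ω_c¹ ⇒ overall = 7/9 × 2/11 = 14/99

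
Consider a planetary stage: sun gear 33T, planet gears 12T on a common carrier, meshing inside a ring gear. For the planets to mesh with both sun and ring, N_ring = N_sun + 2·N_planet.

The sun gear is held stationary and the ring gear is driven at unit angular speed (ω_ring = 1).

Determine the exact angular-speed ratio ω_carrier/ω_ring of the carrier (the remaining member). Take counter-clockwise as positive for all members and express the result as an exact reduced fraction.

N_ring = 33 + 2·12 = 57
33(ω_s−ω_c) = −57(ω_r−ω_c),  ω_s=0, ω_r=1
33(0−ω_c) = −57(1−ω_c)  ⇒  90ω_c = 57  ⇒  ω_c = 19/30
ω_c/ω_r = 19/30

19/30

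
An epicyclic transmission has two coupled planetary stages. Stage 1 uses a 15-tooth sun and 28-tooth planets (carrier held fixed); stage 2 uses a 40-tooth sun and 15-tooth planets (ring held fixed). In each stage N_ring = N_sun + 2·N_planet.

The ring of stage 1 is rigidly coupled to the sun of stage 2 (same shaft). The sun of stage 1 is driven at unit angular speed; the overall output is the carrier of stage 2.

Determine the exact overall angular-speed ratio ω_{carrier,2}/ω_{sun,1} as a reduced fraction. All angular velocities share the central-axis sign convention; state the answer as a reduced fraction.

-60/781

Stage 1: N_ring = 15 + 2·28 = 71
Stage 1: 15(ω_s−ω_c) = −71(ω_r−ω_c),  ω_c=0, ω_s=1
Stage 1: ω_r = 0 − (15/71)(1−0) = -15/71
  ⇒ ω_r¹/ω_s¹ = -15/71
Stage 2: N_ring = 40 + 2·15 = 70
Stage 2: 40(ω_s−ω_c) = −70(ω_r−ω_c),  ω_r=0, ω_s=1
Stage 2: 40(1−ω_c) = −70(0−ω_c)  ⇒  110ω_c = 40  ⇒  ω_c = 4/11
  ⇒ ω_c²/ω_s² = 4/11
Coupling ω_s² = ω_r¹ ⇒ overall = -15/71 × 4/11 = -60/781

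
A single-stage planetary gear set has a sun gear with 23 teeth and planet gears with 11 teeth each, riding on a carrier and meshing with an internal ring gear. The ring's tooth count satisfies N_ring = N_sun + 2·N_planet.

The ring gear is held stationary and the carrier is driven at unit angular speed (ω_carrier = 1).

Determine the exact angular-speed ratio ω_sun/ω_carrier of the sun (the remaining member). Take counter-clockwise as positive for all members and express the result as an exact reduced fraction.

68/23

N_ring = 23 + 2·11 = 45
23(ω_s−ω_c) = −45(ω_r−ω_c),  ω_r=0, ω_c=1
ω_s = 1 − (45/23)(0−1) = 68/23
ω_s/ω_c = 68/23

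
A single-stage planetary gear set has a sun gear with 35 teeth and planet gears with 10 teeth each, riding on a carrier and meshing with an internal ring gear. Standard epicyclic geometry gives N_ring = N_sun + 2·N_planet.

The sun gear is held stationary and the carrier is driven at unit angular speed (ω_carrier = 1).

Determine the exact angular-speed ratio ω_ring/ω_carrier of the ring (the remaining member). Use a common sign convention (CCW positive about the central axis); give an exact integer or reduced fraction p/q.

18/11

N_ring = 35 + 2·10 = 55
35(ω_s−ω_c) = −55(ω_r−ω_c),  ω_s=0, ω_c=1
ω_r = 1 − (35/55)(0−1) = 18/11
ω_r/ω_c = 18/11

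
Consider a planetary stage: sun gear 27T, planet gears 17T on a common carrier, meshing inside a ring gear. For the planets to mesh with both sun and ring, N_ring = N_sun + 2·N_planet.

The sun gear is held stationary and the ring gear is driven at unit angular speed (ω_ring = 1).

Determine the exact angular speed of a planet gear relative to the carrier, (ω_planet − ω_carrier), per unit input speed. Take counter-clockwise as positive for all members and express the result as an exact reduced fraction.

N_ring = 27 + 2·17 = 61
27(ω_s−ω_c) = −61(ω_r−ω_c),  ω_s=0, ω_r=1
27(0−ω_c) = −61(1−ω_c)  ⇒  88ω_c = 61  ⇒  ω_c = 61/88
sun–planet: 27·(0−61/88) = −17·(ω_p−ω_c)  ⇒  ω_p−ω_c = −(27/17)·(-61/88) = 1647/1496

1647/1496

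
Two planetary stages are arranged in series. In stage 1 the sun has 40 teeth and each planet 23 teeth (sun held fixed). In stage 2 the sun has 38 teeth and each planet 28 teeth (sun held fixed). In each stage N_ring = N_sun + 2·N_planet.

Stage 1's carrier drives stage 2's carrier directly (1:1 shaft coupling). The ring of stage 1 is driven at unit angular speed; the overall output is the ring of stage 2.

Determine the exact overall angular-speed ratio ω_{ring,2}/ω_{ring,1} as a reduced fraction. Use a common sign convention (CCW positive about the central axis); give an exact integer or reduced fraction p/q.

Stage 1: N_ring = 40 + 2·23 = 86
Stage 1: 40(ω_s−ω_c) = −86(ω_r−ω_c),  ω_s=0, ω_r=1
Stage 1: 40(0−ω_c) = −86(1−ω_c)  ⇒  126ω_c = 86  ⇒  ω_c = 43/63
  ⇒ ω_c¹/ω_r¹ = 43/63
Stage 2: N_ring = 38 + 2·28 = 94
Stage 2: 38(ω_s−ω_c) = −94(ω_r−ω_c),  ω_s=0, ω_c=1
Stage 2: ω_r = 1 − (38/94)(0−1) = 66/47
  ⇒ ω_r²/ω_c² = 66/47
Coupling ω_c² = ω_c¹ ⇒ overall = 43/63 × 66/47 = 946/987

946/987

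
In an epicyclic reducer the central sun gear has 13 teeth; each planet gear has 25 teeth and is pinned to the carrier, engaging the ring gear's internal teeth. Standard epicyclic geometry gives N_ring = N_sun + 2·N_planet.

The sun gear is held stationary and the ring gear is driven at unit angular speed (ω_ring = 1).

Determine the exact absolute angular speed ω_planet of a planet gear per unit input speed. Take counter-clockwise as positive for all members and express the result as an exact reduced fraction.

63/50

N_ring = 13 + 2·25 = 63
13(ω_s−ω_c) = −63(ω_r−ω_c),  ω_s=0, ω_r=1
13(0−ω_c) = −63(1−ω_c)  ⇒  76ω_c = 63  ⇒  ω_c = 63/76
sun–planet: 13·(0−63/76) = −25·(ω_p−ω_c)  ⇒  ω_p−ω_c = −(13/25)·(-63/76) = 819/1900
ω_p = 63/76 + 819/1900 = 63/50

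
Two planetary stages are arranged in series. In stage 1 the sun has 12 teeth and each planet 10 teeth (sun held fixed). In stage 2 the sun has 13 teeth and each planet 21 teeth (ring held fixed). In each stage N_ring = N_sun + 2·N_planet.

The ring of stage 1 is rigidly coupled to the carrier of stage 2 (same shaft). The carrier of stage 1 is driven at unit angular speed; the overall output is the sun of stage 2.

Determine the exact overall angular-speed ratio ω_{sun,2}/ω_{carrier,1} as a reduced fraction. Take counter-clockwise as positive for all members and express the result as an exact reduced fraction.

Stage 1: N_ring = 12 + 2·10 = 32
Stage 1: 12(ω_s−ω_c) = −32(ω_r−ω_c),  ω_s=0, ω_c=1
Stage 1: ω_r = 1 − (12/32)(0−1) = 11/8
  ⇒ ω_r¹/ω_c¹ = 11/8
Stage 2: N_ring = 13 + 2·21 = 55
Stage 2: 13(ω_s−ω_c) = −55(ω_r−ω_c),  ω_r=0, ω_c=1
Stage 2: ω_s = 1 − (55/13)(0−1) = 68/13
  ⇒ ω_s²/ω_c² = 68/13
Coupling ω_c² = ω_r¹ ⇒ overall = 11/8 × 68/13 = 187/26

187/26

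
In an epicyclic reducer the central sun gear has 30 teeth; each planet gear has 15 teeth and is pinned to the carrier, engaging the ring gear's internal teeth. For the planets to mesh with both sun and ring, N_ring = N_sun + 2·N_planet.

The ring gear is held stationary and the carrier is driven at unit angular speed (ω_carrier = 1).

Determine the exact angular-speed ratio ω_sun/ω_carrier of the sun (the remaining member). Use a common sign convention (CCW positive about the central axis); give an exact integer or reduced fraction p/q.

3

N_ring = 30 + 2·15 = 60
30(ω_s−ω_c) = −60(ω_r−ω_c),  ω_r=0, ω_c=1
ω_s = 1 − (60/30)(0−1) = 3
ω_s/ω_c = 3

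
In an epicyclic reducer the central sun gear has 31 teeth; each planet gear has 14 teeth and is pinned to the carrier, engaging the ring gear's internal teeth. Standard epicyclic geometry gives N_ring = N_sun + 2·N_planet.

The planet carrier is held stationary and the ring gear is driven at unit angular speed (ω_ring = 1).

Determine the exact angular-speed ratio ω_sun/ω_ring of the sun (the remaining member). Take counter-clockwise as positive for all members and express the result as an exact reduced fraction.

-59/31

N_ring = 31 + 2·14 = 59
31(ω_s−ω_c) = −59(ω_r−ω_c),  ω_c=0, ω_r=1
ω_s = 0 − (59/31)(1−0) = -59/31
ω_s/ω_r = -59/31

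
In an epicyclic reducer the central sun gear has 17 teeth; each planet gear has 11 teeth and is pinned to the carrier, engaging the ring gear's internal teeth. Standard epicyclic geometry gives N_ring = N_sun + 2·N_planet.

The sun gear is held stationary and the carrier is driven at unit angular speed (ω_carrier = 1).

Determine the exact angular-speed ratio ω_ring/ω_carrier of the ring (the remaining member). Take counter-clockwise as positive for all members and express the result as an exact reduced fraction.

N_ring = 17 + 2·11 = 39
17(ω_s−ω_c) = −39(ω_r−ω_c),  ω_s=0, ω_c=1
ω_r = 1 − (17/39)(0−1) = 56/39
ω_r/ω_c = 56/39

56/39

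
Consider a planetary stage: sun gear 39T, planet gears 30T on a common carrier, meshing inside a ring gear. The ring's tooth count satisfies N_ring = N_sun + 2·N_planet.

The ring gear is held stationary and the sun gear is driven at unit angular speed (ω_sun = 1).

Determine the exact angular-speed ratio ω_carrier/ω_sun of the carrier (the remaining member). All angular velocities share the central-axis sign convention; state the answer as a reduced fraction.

13/46

N_ring = 39 + 2·30 = 99
39(ω_s−ω_c) = −99(ω_r−ω_c),  ω_r=0, ω_s=1
39(1−ω_c) = −99(0−ω_c)  ⇒  138ω_c = 39  ⇒  ω_c = 13/46
ω_c/ω_s = 13/46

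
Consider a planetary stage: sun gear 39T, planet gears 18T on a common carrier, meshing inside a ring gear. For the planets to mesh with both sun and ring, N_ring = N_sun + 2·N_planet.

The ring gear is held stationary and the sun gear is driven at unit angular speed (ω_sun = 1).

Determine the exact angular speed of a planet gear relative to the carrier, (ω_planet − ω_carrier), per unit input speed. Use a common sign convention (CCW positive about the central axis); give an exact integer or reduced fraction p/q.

N_ring = 39 + 2·18 = 75
39(ω_s−ω_c) = −75(ω_r−ω_c),  ω_r=0, ω_s=1
39(1−ω_c) = −75(0−ω_c)  ⇒  114ω_c = 39  ⇒  ω_c = 13/38
sun–planet: 39·(1−13/38) = −18·(ω_p−ω_c)  ⇒  ω_p−ω_c = −(39/18)·(25/38) = -325/228

-325/228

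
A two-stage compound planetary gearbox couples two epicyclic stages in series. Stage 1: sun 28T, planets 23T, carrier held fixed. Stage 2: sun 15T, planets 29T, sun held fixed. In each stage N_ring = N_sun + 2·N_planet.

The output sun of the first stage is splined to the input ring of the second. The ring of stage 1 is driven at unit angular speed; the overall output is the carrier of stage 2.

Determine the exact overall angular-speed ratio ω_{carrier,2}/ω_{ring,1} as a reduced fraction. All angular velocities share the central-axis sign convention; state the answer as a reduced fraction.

-2701/1232

Stage 1: N_ring = 28 + 2·23 = 74
Stage 1: 28(ω_s−ω_c) = −74(ω_r−ω_c),  ω_c=0, ω_r=1
Stage 1: ω_s = 0 − (74/28)(1−0) = -37/14
  ⇒ ω_s¹/ω_r¹ = -37/14
Stage 2: N_ring = 15 + 2·29 = 73
Stage 2: 15(ω_s−ω_c) = −73(ω_r−ω_c),  ω_s=0, ω_r=1
Stage 2: 15(0−ω_c) = −73(1−ω_c)  ⇒  88ω_c = 73  ⇒  ω_c = 73/88
  ⇒ ω_c²/ω_r² = 73/88
Coupling ω_r² = ω_s¹ ⇒ overall = -37/14 × 73/88 = -2701/1232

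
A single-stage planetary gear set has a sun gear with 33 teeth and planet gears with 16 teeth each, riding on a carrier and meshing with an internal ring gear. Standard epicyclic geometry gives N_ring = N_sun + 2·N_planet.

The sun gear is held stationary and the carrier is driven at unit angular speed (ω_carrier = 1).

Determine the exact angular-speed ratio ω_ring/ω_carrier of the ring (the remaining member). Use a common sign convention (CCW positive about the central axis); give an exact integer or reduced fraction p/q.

98/65

N_ring = 33 + 2·16 = 65
33(ω_s−ω_c) = −65(ω_r−ω_c),  ω_s=0, ω_c=1
ω_r = 1 − (33/65)(0−1) = 98/65
ω_r/ω_c = 98/65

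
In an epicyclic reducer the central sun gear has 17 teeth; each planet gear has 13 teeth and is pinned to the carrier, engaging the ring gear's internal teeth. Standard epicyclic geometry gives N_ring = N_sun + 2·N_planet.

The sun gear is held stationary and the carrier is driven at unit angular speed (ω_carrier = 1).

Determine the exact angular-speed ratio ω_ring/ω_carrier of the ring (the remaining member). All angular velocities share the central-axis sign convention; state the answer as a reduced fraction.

60/43

N_ring = 17 + 2·13 = 43
17(ω_s−ω_c) = −43(ω_r−ω_c),  ω_s=0, ω_c=1
ω_r = 1 − (17/43)(0−1) = 60/43
ω_r/ω_c = 60/43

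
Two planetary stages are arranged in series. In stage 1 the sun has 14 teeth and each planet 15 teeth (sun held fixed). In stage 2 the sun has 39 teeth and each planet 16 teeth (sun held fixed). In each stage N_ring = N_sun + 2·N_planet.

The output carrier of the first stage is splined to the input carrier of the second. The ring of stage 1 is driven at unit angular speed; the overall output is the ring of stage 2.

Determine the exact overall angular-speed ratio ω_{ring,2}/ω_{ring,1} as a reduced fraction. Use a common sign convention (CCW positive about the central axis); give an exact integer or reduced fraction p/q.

Stage 1: N_ring = 14 + 2·15 = 44
Stage 1: 14(ω_s−ω_c) = −44(ω_r−ω_c),  ω_s=0, ω_r=1
Stage 1: 14(0−ω_c) = −44(1−ω_c)  ⇒  58ω_c = 44  ⇒  ω_c = 22/29
  ⇒ ω_c¹/ω_r¹ = 22/29
Stage 2: N_ring = 39 + 2·16 = 71
Stage 2: 39(ω_s−ω_c) = −71(ω_r−ω_c),  ω_s=0, ω_c=1
Stage 2: ω_r = 1 − (39/71)(0−1) = 110/71
  ⇒ ω_r²/ω_c² = 110/71
Coupling ω_c² = ω_c¹ ⇒ overall = 22/29 × 110/71 = 2420/2059

2420/2059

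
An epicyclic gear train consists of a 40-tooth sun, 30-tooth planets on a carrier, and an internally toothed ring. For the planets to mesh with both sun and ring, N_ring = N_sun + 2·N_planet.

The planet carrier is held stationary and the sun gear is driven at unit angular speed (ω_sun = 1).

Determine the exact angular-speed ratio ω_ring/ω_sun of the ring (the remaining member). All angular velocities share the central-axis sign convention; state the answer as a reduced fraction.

N_ring = 40 + 2·30 = 100
40(ω_s−ω_c) = −100(ω_r−ω_c),  ω_c=0, ω_s=1
ω_r = 0 − (40/100)(1−0) = -2/5
ω_r/ω_s = -2/5

-2/5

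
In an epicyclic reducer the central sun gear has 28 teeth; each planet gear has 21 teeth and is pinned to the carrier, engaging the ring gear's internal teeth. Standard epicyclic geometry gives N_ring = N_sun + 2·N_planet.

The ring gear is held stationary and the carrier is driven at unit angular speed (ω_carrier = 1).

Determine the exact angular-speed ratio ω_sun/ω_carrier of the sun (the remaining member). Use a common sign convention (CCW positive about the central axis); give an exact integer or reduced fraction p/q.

7/2

N_ring = 28 + 2·21 = 70
28(ω_s−ω_c) = −70(ω_r−ω_c),  ω_r=0, ω_c=1
ω_s = 1 − (70/28)(0−1) = 7/2
ω_s/ω_c = 7/2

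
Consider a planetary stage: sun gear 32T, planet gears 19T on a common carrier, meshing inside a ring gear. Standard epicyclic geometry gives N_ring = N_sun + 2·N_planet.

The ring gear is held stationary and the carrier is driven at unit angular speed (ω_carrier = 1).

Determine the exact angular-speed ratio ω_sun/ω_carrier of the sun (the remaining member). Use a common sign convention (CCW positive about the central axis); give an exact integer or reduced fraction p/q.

51/16

N_ring = 32 + 2·19 = 70
32(ω_s−ω_c) = −70(ω_r−ω_c),  ω_r=0, ω_c=1
ω_s = 1 − (70/32)(0−1) = 51/16
ω_s/ω_c = 51/16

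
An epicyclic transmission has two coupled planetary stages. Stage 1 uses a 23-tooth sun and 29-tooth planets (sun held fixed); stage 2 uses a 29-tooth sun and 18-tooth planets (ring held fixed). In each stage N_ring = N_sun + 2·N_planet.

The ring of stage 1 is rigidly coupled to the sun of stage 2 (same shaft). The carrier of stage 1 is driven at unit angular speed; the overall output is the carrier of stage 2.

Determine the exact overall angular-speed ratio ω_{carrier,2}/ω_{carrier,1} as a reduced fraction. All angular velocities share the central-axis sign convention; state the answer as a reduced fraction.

Stage 1: N_ring = 23 + 2·29 = 81
Stage 1: 23(ω_s−ω_c) = −81(ω_r−ω_c),  ω_s=0, ω_c=1
Stage 1: ω_r = 1 − (23/81)(0−1) = 104/81
  ⇒ ω_r¹/ω_c¹ = 104/81
Stage 2: N_ring = 29 + 2·18 = 65
Stage 2: 29(ω_s−ω_c) = −65(ω_r−ω_c),  ω_r=0, ω_s=1
Stage 2: 29(1−ω_c) = −65(0−ω_c)  ⇒  94ω_c = 29  ⇒  ω_c = 29/94
  ⇒ ω_c²/ω_s² = 29/94
Coupling ω_s² = ω_r¹ ⇒ overall = 104/81 × 29/94 = 1508/3807

1508/3807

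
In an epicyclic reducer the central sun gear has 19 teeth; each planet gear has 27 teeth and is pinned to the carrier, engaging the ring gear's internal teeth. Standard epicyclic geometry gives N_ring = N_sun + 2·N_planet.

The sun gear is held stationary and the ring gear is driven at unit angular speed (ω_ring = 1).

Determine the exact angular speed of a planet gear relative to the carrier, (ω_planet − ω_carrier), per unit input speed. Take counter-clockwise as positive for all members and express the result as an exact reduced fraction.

N_ring = 19 + 2·27 = 73
19(ω_s−ω_c) = −73(ω_r−ω_c),  ω_s=0, ω_r=1
19(0−ω_c) = −73(1−ω_c)  ⇒  92ω_c = 73  ⇒  ω_c = 73/92
sun–planet: 19·(0−73/92) = −27·(ω_p−ω_c)  ⇒  ω_p−ω_c = −(19/27)·(-73/92) = 1387/2484

1387/2484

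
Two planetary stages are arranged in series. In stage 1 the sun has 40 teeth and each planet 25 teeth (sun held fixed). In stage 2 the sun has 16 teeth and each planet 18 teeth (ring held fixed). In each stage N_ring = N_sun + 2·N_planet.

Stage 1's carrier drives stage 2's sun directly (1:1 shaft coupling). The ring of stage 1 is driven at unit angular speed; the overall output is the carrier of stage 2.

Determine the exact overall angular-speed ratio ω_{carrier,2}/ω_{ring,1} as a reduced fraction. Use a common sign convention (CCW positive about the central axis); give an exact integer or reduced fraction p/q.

36/221

Stage 1: N_ring = 40 + 2·25 = 90
Stage 1: 40(ω_s−ω_c) = −90(ω_r−ω_c),  ω_s=0, ω_r=1
Stage 1: 40(0−ω_c) = −90(1−ω_c)  ⇒  130ω_c = 90  ⇒  ω_c = 9/13
  ⇒ ω_c¹/ω_r¹ = 9/13
Stage 2: N_ring = 16 + 2·18 = 52
Stage 2: 16(ω_s−ω_c) = −52(ω_r−ω_c),  ω_r=0, ω_s=1
Stage 2: 16(1−ω_c) = −52(0−ω_c)  ⇒  68ω_c = 16  ⇒  ω_c = 4/17
  ⇒ ω_c²/ω_s² = 4/17
Coupling ω_s² = ω_c¹ ⇒ overall = 9/13 × 4/17 = 36/221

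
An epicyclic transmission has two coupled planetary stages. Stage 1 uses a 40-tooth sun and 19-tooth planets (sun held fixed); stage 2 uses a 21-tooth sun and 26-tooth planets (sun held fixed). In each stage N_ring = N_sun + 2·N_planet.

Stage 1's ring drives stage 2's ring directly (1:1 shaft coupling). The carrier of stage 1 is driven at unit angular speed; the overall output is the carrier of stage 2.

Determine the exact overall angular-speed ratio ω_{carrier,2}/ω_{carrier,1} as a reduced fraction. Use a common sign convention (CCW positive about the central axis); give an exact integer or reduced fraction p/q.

4307/3666

Stage 1: N_ring = 40 + 2·19 = 78
Stage 1: 40(ω_s−ω_c) = −78(ω_r−ω_c),  ω_s=0, ω_c=1
Stage 1: ω_r = 1 − (40/78)(0−1) = 59/39
  ⇒ ω_r¹/ω_c¹ = 59/39
Stage 2: N_ring = 21 + 2·26 = 73
Stage 2: 21(ω_s−ω_c) = −73(ω_r−ω_c),  ω_s=0, ω_r=1
Stage 2: 21(0−ω_c) = −73(1−ω_c)  ⇒  94ω_c = 73  ⇒  ω_c = 73/94
  ⇒ ω_c²/ω_r² = 73/94
Coupling ω_r² = ω_r¹ ⇒ overall = 59/39 × 73/94 = 4307/3666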